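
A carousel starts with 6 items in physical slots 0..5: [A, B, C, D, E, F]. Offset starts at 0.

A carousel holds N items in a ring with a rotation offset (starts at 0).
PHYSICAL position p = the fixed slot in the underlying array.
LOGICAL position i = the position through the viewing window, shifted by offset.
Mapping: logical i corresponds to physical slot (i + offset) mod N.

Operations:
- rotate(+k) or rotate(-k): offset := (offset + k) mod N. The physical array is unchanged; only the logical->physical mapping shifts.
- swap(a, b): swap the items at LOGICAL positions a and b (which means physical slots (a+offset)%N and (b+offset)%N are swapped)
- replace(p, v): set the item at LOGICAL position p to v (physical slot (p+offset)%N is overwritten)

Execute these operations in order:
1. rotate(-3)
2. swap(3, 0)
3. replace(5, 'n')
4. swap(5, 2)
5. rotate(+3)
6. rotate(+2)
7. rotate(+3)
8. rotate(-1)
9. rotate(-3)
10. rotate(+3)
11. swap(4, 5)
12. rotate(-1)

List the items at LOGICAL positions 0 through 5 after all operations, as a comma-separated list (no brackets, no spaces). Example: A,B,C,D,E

Answer: F,E,n,D,B,A

Derivation:
After op 1 (rotate(-3)): offset=3, physical=[A,B,C,D,E,F], logical=[D,E,F,A,B,C]
After op 2 (swap(3, 0)): offset=3, physical=[D,B,C,A,E,F], logical=[A,E,F,D,B,C]
After op 3 (replace(5, 'n')): offset=3, physical=[D,B,n,A,E,F], logical=[A,E,F,D,B,n]
After op 4 (swap(5, 2)): offset=3, physical=[D,B,F,A,E,n], logical=[A,E,n,D,B,F]
After op 5 (rotate(+3)): offset=0, physical=[D,B,F,A,E,n], logical=[D,B,F,A,E,n]
After op 6 (rotate(+2)): offset=2, physical=[D,B,F,A,E,n], logical=[F,A,E,n,D,B]
After op 7 (rotate(+3)): offset=5, physical=[D,B,F,A,E,n], logical=[n,D,B,F,A,E]
After op 8 (rotate(-1)): offset=4, physical=[D,B,F,A,E,n], logical=[E,n,D,B,F,A]
After op 9 (rotate(-3)): offset=1, physical=[D,B,F,A,E,n], logical=[B,F,A,E,n,D]
After op 10 (rotate(+3)): offset=4, physical=[D,B,F,A,E,n], logical=[E,n,D,B,F,A]
After op 11 (swap(4, 5)): offset=4, physical=[D,B,A,F,E,n], logical=[E,n,D,B,A,F]
After op 12 (rotate(-1)): offset=3, physical=[D,B,A,F,E,n], logical=[F,E,n,D,B,A]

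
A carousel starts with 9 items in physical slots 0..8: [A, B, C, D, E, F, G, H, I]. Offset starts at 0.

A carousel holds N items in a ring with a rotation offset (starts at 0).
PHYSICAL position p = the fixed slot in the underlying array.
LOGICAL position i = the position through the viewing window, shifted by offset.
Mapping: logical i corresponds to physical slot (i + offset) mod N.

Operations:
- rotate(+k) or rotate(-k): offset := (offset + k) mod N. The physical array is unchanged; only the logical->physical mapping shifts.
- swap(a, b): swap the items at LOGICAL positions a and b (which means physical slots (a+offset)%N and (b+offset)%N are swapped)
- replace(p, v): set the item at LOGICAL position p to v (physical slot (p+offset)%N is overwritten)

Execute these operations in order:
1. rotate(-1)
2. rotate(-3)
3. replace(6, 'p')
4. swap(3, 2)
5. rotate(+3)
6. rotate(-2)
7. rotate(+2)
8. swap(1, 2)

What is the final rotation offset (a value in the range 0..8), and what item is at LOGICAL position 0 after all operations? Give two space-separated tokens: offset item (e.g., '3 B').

Answer: 8 H

Derivation:
After op 1 (rotate(-1)): offset=8, physical=[A,B,C,D,E,F,G,H,I], logical=[I,A,B,C,D,E,F,G,H]
After op 2 (rotate(-3)): offset=5, physical=[A,B,C,D,E,F,G,H,I], logical=[F,G,H,I,A,B,C,D,E]
After op 3 (replace(6, 'p')): offset=5, physical=[A,B,p,D,E,F,G,H,I], logical=[F,G,H,I,A,B,p,D,E]
After op 4 (swap(3, 2)): offset=5, physical=[A,B,p,D,E,F,G,I,H], logical=[F,G,I,H,A,B,p,D,E]
After op 5 (rotate(+3)): offset=8, physical=[A,B,p,D,E,F,G,I,H], logical=[H,A,B,p,D,E,F,G,I]
After op 6 (rotate(-2)): offset=6, physical=[A,B,p,D,E,F,G,I,H], logical=[G,I,H,A,B,p,D,E,F]
After op 7 (rotate(+2)): offset=8, physical=[A,B,p,D,E,F,G,I,H], logical=[H,A,B,p,D,E,F,G,I]
After op 8 (swap(1, 2)): offset=8, physical=[B,A,p,D,E,F,G,I,H], logical=[H,B,A,p,D,E,F,G,I]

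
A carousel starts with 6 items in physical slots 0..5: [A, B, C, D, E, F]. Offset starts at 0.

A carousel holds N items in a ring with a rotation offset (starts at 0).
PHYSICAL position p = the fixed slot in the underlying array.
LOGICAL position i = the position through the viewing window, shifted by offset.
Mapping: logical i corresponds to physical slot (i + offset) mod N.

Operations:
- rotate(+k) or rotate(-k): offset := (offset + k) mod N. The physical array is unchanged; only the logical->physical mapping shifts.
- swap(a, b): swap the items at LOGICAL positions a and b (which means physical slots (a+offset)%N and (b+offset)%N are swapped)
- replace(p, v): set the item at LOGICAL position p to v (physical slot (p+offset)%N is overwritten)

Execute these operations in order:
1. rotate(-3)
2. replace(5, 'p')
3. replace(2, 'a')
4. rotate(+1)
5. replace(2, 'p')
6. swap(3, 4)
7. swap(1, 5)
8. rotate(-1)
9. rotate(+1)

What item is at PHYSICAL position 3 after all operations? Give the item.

After op 1 (rotate(-3)): offset=3, physical=[A,B,C,D,E,F], logical=[D,E,F,A,B,C]
After op 2 (replace(5, 'p')): offset=3, physical=[A,B,p,D,E,F], logical=[D,E,F,A,B,p]
After op 3 (replace(2, 'a')): offset=3, physical=[A,B,p,D,E,a], logical=[D,E,a,A,B,p]
After op 4 (rotate(+1)): offset=4, physical=[A,B,p,D,E,a], logical=[E,a,A,B,p,D]
After op 5 (replace(2, 'p')): offset=4, physical=[p,B,p,D,E,a], logical=[E,a,p,B,p,D]
After op 6 (swap(3, 4)): offset=4, physical=[p,p,B,D,E,a], logical=[E,a,p,p,B,D]
After op 7 (swap(1, 5)): offset=4, physical=[p,p,B,a,E,D], logical=[E,D,p,p,B,a]
After op 8 (rotate(-1)): offset=3, physical=[p,p,B,a,E,D], logical=[a,E,D,p,p,B]
After op 9 (rotate(+1)): offset=4, physical=[p,p,B,a,E,D], logical=[E,D,p,p,B,a]

Answer: a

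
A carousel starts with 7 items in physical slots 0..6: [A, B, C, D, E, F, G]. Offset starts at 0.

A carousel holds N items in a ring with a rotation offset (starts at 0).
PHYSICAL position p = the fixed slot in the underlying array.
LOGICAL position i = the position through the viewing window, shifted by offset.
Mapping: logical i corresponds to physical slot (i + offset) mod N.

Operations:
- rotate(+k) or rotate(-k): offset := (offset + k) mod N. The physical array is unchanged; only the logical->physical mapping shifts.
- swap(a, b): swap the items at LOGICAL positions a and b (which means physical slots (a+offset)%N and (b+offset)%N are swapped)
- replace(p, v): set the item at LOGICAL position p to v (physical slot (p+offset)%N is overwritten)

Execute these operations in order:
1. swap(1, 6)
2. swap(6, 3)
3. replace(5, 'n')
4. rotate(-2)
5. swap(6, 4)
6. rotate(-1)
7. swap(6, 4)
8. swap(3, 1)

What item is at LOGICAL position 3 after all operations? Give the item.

After op 1 (swap(1, 6)): offset=0, physical=[A,G,C,D,E,F,B], logical=[A,G,C,D,E,F,B]
After op 2 (swap(6, 3)): offset=0, physical=[A,G,C,B,E,F,D], logical=[A,G,C,B,E,F,D]
After op 3 (replace(5, 'n')): offset=0, physical=[A,G,C,B,E,n,D], logical=[A,G,C,B,E,n,D]
After op 4 (rotate(-2)): offset=5, physical=[A,G,C,B,E,n,D], logical=[n,D,A,G,C,B,E]
After op 5 (swap(6, 4)): offset=5, physical=[A,G,E,B,C,n,D], logical=[n,D,A,G,E,B,C]
After op 6 (rotate(-1)): offset=4, physical=[A,G,E,B,C,n,D], logical=[C,n,D,A,G,E,B]
After op 7 (swap(6, 4)): offset=4, physical=[A,B,E,G,C,n,D], logical=[C,n,D,A,B,E,G]
After op 8 (swap(3, 1)): offset=4, physical=[n,B,E,G,C,A,D], logical=[C,A,D,n,B,E,G]

Answer: n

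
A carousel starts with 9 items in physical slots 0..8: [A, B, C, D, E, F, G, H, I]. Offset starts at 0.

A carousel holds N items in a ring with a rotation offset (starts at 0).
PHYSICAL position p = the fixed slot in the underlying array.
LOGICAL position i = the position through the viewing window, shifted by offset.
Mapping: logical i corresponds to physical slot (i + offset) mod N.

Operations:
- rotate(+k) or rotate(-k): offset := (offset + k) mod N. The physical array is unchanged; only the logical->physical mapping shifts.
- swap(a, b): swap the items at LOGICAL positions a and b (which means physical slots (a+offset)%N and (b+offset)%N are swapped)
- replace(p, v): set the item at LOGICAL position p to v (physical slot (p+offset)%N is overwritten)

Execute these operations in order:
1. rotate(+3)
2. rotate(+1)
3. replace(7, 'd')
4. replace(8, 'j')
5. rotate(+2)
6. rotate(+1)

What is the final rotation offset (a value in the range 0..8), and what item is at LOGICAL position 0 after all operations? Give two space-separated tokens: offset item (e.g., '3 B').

After op 1 (rotate(+3)): offset=3, physical=[A,B,C,D,E,F,G,H,I], logical=[D,E,F,G,H,I,A,B,C]
After op 2 (rotate(+1)): offset=4, physical=[A,B,C,D,E,F,G,H,I], logical=[E,F,G,H,I,A,B,C,D]
After op 3 (replace(7, 'd')): offset=4, physical=[A,B,d,D,E,F,G,H,I], logical=[E,F,G,H,I,A,B,d,D]
After op 4 (replace(8, 'j')): offset=4, physical=[A,B,d,j,E,F,G,H,I], logical=[E,F,G,H,I,A,B,d,j]
After op 5 (rotate(+2)): offset=6, physical=[A,B,d,j,E,F,G,H,I], logical=[G,H,I,A,B,d,j,E,F]
After op 6 (rotate(+1)): offset=7, physical=[A,B,d,j,E,F,G,H,I], logical=[H,I,A,B,d,j,E,F,G]

Answer: 7 H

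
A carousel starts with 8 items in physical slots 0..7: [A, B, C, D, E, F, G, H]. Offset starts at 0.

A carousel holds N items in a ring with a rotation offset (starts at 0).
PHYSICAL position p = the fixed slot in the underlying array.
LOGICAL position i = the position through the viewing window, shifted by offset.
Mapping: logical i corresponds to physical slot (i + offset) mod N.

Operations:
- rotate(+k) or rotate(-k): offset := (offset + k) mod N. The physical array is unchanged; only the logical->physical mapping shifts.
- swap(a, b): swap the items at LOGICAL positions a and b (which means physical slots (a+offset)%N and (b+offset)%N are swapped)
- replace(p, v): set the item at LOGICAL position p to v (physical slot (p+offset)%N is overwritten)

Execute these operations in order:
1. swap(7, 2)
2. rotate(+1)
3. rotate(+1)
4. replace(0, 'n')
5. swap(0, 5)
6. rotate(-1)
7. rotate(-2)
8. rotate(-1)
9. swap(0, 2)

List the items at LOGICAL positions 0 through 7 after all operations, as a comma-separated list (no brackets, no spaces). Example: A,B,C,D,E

Answer: A,n,G,B,C,D,E,F

Derivation:
After op 1 (swap(7, 2)): offset=0, physical=[A,B,H,D,E,F,G,C], logical=[A,B,H,D,E,F,G,C]
After op 2 (rotate(+1)): offset=1, physical=[A,B,H,D,E,F,G,C], logical=[B,H,D,E,F,G,C,A]
After op 3 (rotate(+1)): offset=2, physical=[A,B,H,D,E,F,G,C], logical=[H,D,E,F,G,C,A,B]
After op 4 (replace(0, 'n')): offset=2, physical=[A,B,n,D,E,F,G,C], logical=[n,D,E,F,G,C,A,B]
After op 5 (swap(0, 5)): offset=2, physical=[A,B,C,D,E,F,G,n], logical=[C,D,E,F,G,n,A,B]
After op 6 (rotate(-1)): offset=1, physical=[A,B,C,D,E,F,G,n], logical=[B,C,D,E,F,G,n,A]
After op 7 (rotate(-2)): offset=7, physical=[A,B,C,D,E,F,G,n], logical=[n,A,B,C,D,E,F,G]
After op 8 (rotate(-1)): offset=6, physical=[A,B,C,D,E,F,G,n], logical=[G,n,A,B,C,D,E,F]
After op 9 (swap(0, 2)): offset=6, physical=[G,B,C,D,E,F,A,n], logical=[A,n,G,B,C,D,E,F]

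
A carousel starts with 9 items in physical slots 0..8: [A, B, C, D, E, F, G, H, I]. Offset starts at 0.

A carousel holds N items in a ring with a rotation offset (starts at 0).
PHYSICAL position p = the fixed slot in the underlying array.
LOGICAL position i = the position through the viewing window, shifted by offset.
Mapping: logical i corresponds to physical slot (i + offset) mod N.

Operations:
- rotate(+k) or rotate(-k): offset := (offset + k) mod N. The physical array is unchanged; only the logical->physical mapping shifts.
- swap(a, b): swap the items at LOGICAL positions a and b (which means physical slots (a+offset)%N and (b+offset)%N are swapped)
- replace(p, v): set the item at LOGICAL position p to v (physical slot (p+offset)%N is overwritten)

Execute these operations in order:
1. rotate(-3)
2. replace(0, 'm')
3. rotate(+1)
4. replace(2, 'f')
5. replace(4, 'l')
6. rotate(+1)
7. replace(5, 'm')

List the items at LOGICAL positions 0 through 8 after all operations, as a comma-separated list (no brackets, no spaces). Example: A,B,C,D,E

After op 1 (rotate(-3)): offset=6, physical=[A,B,C,D,E,F,G,H,I], logical=[G,H,I,A,B,C,D,E,F]
After op 2 (replace(0, 'm')): offset=6, physical=[A,B,C,D,E,F,m,H,I], logical=[m,H,I,A,B,C,D,E,F]
After op 3 (rotate(+1)): offset=7, physical=[A,B,C,D,E,F,m,H,I], logical=[H,I,A,B,C,D,E,F,m]
After op 4 (replace(2, 'f')): offset=7, physical=[f,B,C,D,E,F,m,H,I], logical=[H,I,f,B,C,D,E,F,m]
After op 5 (replace(4, 'l')): offset=7, physical=[f,B,l,D,E,F,m,H,I], logical=[H,I,f,B,l,D,E,F,m]
After op 6 (rotate(+1)): offset=8, physical=[f,B,l,D,E,F,m,H,I], logical=[I,f,B,l,D,E,F,m,H]
After op 7 (replace(5, 'm')): offset=8, physical=[f,B,l,D,m,F,m,H,I], logical=[I,f,B,l,D,m,F,m,H]

Answer: I,f,B,l,D,m,F,m,H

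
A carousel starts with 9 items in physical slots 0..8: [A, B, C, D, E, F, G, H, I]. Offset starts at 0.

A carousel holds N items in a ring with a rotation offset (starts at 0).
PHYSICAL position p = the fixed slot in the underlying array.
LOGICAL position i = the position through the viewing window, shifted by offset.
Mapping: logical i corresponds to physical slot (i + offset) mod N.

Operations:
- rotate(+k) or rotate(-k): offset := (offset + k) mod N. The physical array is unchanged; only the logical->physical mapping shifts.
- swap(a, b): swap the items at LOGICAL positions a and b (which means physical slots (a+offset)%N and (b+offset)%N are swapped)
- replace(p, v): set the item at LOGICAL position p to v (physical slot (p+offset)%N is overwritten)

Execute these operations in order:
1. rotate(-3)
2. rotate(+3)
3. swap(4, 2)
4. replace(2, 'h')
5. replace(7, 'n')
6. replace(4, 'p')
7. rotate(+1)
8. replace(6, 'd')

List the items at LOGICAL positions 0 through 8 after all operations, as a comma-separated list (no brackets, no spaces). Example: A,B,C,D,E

Answer: B,h,D,p,F,G,d,I,A

Derivation:
After op 1 (rotate(-3)): offset=6, physical=[A,B,C,D,E,F,G,H,I], logical=[G,H,I,A,B,C,D,E,F]
After op 2 (rotate(+3)): offset=0, physical=[A,B,C,D,E,F,G,H,I], logical=[A,B,C,D,E,F,G,H,I]
After op 3 (swap(4, 2)): offset=0, physical=[A,B,E,D,C,F,G,H,I], logical=[A,B,E,D,C,F,G,H,I]
After op 4 (replace(2, 'h')): offset=0, physical=[A,B,h,D,C,F,G,H,I], logical=[A,B,h,D,C,F,G,H,I]
After op 5 (replace(7, 'n')): offset=0, physical=[A,B,h,D,C,F,G,n,I], logical=[A,B,h,D,C,F,G,n,I]
After op 6 (replace(4, 'p')): offset=0, physical=[A,B,h,D,p,F,G,n,I], logical=[A,B,h,D,p,F,G,n,I]
After op 7 (rotate(+1)): offset=1, physical=[A,B,h,D,p,F,G,n,I], logical=[B,h,D,p,F,G,n,I,A]
After op 8 (replace(6, 'd')): offset=1, physical=[A,B,h,D,p,F,G,d,I], logical=[B,h,D,p,F,G,d,I,A]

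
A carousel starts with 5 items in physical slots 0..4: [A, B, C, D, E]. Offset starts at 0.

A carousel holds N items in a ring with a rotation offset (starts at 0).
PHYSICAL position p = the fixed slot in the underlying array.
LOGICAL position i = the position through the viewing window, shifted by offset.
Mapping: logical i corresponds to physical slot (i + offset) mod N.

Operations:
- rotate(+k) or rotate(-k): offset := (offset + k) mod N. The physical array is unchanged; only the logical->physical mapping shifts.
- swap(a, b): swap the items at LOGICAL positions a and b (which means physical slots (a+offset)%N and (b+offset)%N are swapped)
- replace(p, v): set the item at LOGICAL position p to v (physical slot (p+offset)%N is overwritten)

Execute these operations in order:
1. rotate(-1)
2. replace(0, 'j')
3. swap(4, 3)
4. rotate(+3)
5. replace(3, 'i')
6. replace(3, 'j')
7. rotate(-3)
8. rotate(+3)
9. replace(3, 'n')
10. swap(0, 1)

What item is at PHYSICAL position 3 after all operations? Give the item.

After op 1 (rotate(-1)): offset=4, physical=[A,B,C,D,E], logical=[E,A,B,C,D]
After op 2 (replace(0, 'j')): offset=4, physical=[A,B,C,D,j], logical=[j,A,B,C,D]
After op 3 (swap(4, 3)): offset=4, physical=[A,B,D,C,j], logical=[j,A,B,D,C]
After op 4 (rotate(+3)): offset=2, physical=[A,B,D,C,j], logical=[D,C,j,A,B]
After op 5 (replace(3, 'i')): offset=2, physical=[i,B,D,C,j], logical=[D,C,j,i,B]
After op 6 (replace(3, 'j')): offset=2, physical=[j,B,D,C,j], logical=[D,C,j,j,B]
After op 7 (rotate(-3)): offset=4, physical=[j,B,D,C,j], logical=[j,j,B,D,C]
After op 8 (rotate(+3)): offset=2, physical=[j,B,D,C,j], logical=[D,C,j,j,B]
After op 9 (replace(3, 'n')): offset=2, physical=[n,B,D,C,j], logical=[D,C,j,n,B]
After op 10 (swap(0, 1)): offset=2, physical=[n,B,C,D,j], logical=[C,D,j,n,B]

Answer: D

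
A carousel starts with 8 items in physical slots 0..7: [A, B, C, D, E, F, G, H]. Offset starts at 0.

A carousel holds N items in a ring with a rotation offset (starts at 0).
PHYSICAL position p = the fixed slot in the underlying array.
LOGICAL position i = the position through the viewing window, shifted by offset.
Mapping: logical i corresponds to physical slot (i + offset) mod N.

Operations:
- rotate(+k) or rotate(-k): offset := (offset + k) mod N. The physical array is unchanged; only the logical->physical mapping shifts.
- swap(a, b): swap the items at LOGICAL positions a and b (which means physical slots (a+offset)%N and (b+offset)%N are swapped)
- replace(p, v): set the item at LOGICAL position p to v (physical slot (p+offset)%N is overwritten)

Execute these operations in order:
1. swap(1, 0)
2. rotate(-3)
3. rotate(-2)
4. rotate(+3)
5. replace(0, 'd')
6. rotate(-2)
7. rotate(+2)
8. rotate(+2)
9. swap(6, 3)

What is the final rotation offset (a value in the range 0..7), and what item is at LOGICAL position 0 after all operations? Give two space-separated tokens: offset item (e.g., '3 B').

Answer: 0 B

Derivation:
After op 1 (swap(1, 0)): offset=0, physical=[B,A,C,D,E,F,G,H], logical=[B,A,C,D,E,F,G,H]
After op 2 (rotate(-3)): offset=5, physical=[B,A,C,D,E,F,G,H], logical=[F,G,H,B,A,C,D,E]
After op 3 (rotate(-2)): offset=3, physical=[B,A,C,D,E,F,G,H], logical=[D,E,F,G,H,B,A,C]
After op 4 (rotate(+3)): offset=6, physical=[B,A,C,D,E,F,G,H], logical=[G,H,B,A,C,D,E,F]
After op 5 (replace(0, 'd')): offset=6, physical=[B,A,C,D,E,F,d,H], logical=[d,H,B,A,C,D,E,F]
After op 6 (rotate(-2)): offset=4, physical=[B,A,C,D,E,F,d,H], logical=[E,F,d,H,B,A,C,D]
After op 7 (rotate(+2)): offset=6, physical=[B,A,C,D,E,F,d,H], logical=[d,H,B,A,C,D,E,F]
After op 8 (rotate(+2)): offset=0, physical=[B,A,C,D,E,F,d,H], logical=[B,A,C,D,E,F,d,H]
After op 9 (swap(6, 3)): offset=0, physical=[B,A,C,d,E,F,D,H], logical=[B,A,C,d,E,F,D,H]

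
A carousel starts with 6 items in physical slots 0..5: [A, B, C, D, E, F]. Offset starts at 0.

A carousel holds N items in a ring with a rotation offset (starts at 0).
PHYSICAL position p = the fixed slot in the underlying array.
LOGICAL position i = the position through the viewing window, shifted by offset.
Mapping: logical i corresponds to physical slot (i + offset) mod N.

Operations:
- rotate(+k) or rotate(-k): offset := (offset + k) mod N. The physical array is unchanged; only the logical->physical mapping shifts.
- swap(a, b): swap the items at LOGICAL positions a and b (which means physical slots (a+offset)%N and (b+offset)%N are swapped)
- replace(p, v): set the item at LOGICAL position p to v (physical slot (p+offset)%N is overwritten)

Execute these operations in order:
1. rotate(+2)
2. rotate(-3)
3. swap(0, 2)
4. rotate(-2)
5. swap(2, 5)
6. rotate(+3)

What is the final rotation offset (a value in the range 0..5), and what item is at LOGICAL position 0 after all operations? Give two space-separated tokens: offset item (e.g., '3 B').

Answer: 0 A

Derivation:
After op 1 (rotate(+2)): offset=2, physical=[A,B,C,D,E,F], logical=[C,D,E,F,A,B]
After op 2 (rotate(-3)): offset=5, physical=[A,B,C,D,E,F], logical=[F,A,B,C,D,E]
After op 3 (swap(0, 2)): offset=5, physical=[A,F,C,D,E,B], logical=[B,A,F,C,D,E]
After op 4 (rotate(-2)): offset=3, physical=[A,F,C,D,E,B], logical=[D,E,B,A,F,C]
After op 5 (swap(2, 5)): offset=3, physical=[A,F,B,D,E,C], logical=[D,E,C,A,F,B]
After op 6 (rotate(+3)): offset=0, physical=[A,F,B,D,E,C], logical=[A,F,B,D,E,C]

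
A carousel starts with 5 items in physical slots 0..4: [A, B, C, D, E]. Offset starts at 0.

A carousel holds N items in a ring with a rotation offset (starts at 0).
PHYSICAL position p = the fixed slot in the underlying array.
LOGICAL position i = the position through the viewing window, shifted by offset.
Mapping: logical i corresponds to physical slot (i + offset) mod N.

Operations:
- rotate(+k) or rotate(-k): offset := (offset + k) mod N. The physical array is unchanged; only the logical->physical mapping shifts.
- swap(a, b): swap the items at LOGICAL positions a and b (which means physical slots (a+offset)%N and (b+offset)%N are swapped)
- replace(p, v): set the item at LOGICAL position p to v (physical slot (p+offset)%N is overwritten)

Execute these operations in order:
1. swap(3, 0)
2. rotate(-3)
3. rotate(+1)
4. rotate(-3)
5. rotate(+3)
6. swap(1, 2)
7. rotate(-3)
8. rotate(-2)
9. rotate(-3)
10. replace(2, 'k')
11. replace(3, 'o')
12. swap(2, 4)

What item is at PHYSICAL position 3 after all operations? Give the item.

Answer: o

Derivation:
After op 1 (swap(3, 0)): offset=0, physical=[D,B,C,A,E], logical=[D,B,C,A,E]
After op 2 (rotate(-3)): offset=2, physical=[D,B,C,A,E], logical=[C,A,E,D,B]
After op 3 (rotate(+1)): offset=3, physical=[D,B,C,A,E], logical=[A,E,D,B,C]
After op 4 (rotate(-3)): offset=0, physical=[D,B,C,A,E], logical=[D,B,C,A,E]
After op 5 (rotate(+3)): offset=3, physical=[D,B,C,A,E], logical=[A,E,D,B,C]
After op 6 (swap(1, 2)): offset=3, physical=[E,B,C,A,D], logical=[A,D,E,B,C]
After op 7 (rotate(-3)): offset=0, physical=[E,B,C,A,D], logical=[E,B,C,A,D]
After op 8 (rotate(-2)): offset=3, physical=[E,B,C,A,D], logical=[A,D,E,B,C]
After op 9 (rotate(-3)): offset=0, physical=[E,B,C,A,D], logical=[E,B,C,A,D]
After op 10 (replace(2, 'k')): offset=0, physical=[E,B,k,A,D], logical=[E,B,k,A,D]
After op 11 (replace(3, 'o')): offset=0, physical=[E,B,k,o,D], logical=[E,B,k,o,D]
After op 12 (swap(2, 4)): offset=0, physical=[E,B,D,o,k], logical=[E,B,D,o,k]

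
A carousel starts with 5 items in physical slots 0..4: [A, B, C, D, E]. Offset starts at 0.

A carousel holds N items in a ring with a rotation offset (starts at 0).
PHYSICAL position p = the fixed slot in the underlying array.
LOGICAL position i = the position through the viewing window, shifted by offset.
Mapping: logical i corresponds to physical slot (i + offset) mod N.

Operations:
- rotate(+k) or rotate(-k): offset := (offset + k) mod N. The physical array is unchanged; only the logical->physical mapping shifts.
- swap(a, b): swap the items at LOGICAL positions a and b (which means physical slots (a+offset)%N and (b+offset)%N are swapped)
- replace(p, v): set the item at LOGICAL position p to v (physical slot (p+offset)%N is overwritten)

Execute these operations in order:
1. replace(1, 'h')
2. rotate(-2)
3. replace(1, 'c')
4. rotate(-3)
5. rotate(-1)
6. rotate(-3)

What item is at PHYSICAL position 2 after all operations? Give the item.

After op 1 (replace(1, 'h')): offset=0, physical=[A,h,C,D,E], logical=[A,h,C,D,E]
After op 2 (rotate(-2)): offset=3, physical=[A,h,C,D,E], logical=[D,E,A,h,C]
After op 3 (replace(1, 'c')): offset=3, physical=[A,h,C,D,c], logical=[D,c,A,h,C]
After op 4 (rotate(-3)): offset=0, physical=[A,h,C,D,c], logical=[A,h,C,D,c]
After op 5 (rotate(-1)): offset=4, physical=[A,h,C,D,c], logical=[c,A,h,C,D]
After op 6 (rotate(-3)): offset=1, physical=[A,h,C,D,c], logical=[h,C,D,c,A]

Answer: C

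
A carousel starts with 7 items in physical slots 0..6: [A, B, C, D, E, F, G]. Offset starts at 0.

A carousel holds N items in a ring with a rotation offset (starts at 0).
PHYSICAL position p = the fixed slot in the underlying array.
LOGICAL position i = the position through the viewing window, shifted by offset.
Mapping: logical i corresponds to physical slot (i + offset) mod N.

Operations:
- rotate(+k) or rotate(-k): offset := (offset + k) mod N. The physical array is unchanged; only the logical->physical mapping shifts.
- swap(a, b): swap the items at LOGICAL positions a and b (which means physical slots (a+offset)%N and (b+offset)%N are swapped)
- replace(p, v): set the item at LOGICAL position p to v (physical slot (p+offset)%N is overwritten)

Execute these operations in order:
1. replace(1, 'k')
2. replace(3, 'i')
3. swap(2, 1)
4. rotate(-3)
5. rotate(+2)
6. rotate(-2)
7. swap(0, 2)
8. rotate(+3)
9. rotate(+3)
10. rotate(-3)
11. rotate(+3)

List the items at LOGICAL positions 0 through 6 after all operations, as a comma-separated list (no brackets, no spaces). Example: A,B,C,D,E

Answer: i,G,F,E,A,C,k

Derivation:
After op 1 (replace(1, 'k')): offset=0, physical=[A,k,C,D,E,F,G], logical=[A,k,C,D,E,F,G]
After op 2 (replace(3, 'i')): offset=0, physical=[A,k,C,i,E,F,G], logical=[A,k,C,i,E,F,G]
After op 3 (swap(2, 1)): offset=0, physical=[A,C,k,i,E,F,G], logical=[A,C,k,i,E,F,G]
After op 4 (rotate(-3)): offset=4, physical=[A,C,k,i,E,F,G], logical=[E,F,G,A,C,k,i]
After op 5 (rotate(+2)): offset=6, physical=[A,C,k,i,E,F,G], logical=[G,A,C,k,i,E,F]
After op 6 (rotate(-2)): offset=4, physical=[A,C,k,i,E,F,G], logical=[E,F,G,A,C,k,i]
After op 7 (swap(0, 2)): offset=4, physical=[A,C,k,i,G,F,E], logical=[G,F,E,A,C,k,i]
After op 8 (rotate(+3)): offset=0, physical=[A,C,k,i,G,F,E], logical=[A,C,k,i,G,F,E]
After op 9 (rotate(+3)): offset=3, physical=[A,C,k,i,G,F,E], logical=[i,G,F,E,A,C,k]
After op 10 (rotate(-3)): offset=0, physical=[A,C,k,i,G,F,E], logical=[A,C,k,i,G,F,E]
After op 11 (rotate(+3)): offset=3, physical=[A,C,k,i,G,F,E], logical=[i,G,F,E,A,C,k]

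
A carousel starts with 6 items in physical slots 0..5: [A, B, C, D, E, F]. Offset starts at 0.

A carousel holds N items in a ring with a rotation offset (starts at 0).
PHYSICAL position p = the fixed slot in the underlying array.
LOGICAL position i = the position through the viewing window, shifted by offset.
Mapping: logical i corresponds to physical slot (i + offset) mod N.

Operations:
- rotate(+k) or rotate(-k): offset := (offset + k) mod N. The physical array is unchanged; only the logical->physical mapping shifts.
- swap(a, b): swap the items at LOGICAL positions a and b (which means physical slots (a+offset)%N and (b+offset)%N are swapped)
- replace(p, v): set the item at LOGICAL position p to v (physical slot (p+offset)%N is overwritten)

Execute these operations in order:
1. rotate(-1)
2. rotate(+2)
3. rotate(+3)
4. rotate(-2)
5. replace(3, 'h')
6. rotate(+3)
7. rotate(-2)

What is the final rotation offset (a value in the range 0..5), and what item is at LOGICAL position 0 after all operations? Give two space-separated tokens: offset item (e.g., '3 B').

Answer: 3 D

Derivation:
After op 1 (rotate(-1)): offset=5, physical=[A,B,C,D,E,F], logical=[F,A,B,C,D,E]
After op 2 (rotate(+2)): offset=1, physical=[A,B,C,D,E,F], logical=[B,C,D,E,F,A]
After op 3 (rotate(+3)): offset=4, physical=[A,B,C,D,E,F], logical=[E,F,A,B,C,D]
After op 4 (rotate(-2)): offset=2, physical=[A,B,C,D,E,F], logical=[C,D,E,F,A,B]
After op 5 (replace(3, 'h')): offset=2, physical=[A,B,C,D,E,h], logical=[C,D,E,h,A,B]
After op 6 (rotate(+3)): offset=5, physical=[A,B,C,D,E,h], logical=[h,A,B,C,D,E]
After op 7 (rotate(-2)): offset=3, physical=[A,B,C,D,E,h], logical=[D,E,h,A,B,C]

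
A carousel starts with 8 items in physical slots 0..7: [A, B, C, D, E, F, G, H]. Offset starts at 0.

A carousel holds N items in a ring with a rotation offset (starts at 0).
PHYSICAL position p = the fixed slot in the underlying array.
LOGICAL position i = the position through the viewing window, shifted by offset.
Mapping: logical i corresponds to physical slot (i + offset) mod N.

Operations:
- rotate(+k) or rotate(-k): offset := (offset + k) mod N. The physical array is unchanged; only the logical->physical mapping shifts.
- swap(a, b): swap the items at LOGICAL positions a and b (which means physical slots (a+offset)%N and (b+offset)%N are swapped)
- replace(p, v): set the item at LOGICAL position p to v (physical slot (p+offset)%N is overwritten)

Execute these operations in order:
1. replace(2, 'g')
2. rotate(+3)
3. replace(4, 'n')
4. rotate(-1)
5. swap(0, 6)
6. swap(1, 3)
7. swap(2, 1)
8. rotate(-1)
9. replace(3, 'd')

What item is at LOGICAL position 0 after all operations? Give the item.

After op 1 (replace(2, 'g')): offset=0, physical=[A,B,g,D,E,F,G,H], logical=[A,B,g,D,E,F,G,H]
After op 2 (rotate(+3)): offset=3, physical=[A,B,g,D,E,F,G,H], logical=[D,E,F,G,H,A,B,g]
After op 3 (replace(4, 'n')): offset=3, physical=[A,B,g,D,E,F,G,n], logical=[D,E,F,G,n,A,B,g]
After op 4 (rotate(-1)): offset=2, physical=[A,B,g,D,E,F,G,n], logical=[g,D,E,F,G,n,A,B]
After op 5 (swap(0, 6)): offset=2, physical=[g,B,A,D,E,F,G,n], logical=[A,D,E,F,G,n,g,B]
After op 6 (swap(1, 3)): offset=2, physical=[g,B,A,F,E,D,G,n], logical=[A,F,E,D,G,n,g,B]
After op 7 (swap(2, 1)): offset=2, physical=[g,B,A,E,F,D,G,n], logical=[A,E,F,D,G,n,g,B]
After op 8 (rotate(-1)): offset=1, physical=[g,B,A,E,F,D,G,n], logical=[B,A,E,F,D,G,n,g]
After op 9 (replace(3, 'd')): offset=1, physical=[g,B,A,E,d,D,G,n], logical=[B,A,E,d,D,G,n,g]

Answer: B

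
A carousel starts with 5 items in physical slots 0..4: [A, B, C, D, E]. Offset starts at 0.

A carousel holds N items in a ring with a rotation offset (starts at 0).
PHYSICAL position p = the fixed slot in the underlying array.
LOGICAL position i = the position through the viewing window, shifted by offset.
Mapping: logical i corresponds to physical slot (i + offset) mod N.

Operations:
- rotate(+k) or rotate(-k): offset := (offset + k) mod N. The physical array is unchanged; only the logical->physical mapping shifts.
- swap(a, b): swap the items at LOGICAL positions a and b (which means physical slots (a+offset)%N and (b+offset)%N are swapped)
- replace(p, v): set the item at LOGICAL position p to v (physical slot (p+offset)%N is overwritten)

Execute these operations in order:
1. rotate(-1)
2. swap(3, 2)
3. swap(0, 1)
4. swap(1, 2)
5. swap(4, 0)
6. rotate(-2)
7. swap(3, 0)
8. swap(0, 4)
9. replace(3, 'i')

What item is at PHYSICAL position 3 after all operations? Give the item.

Answer: A

Derivation:
After op 1 (rotate(-1)): offset=4, physical=[A,B,C,D,E], logical=[E,A,B,C,D]
After op 2 (swap(3, 2)): offset=4, physical=[A,C,B,D,E], logical=[E,A,C,B,D]
After op 3 (swap(0, 1)): offset=4, physical=[E,C,B,D,A], logical=[A,E,C,B,D]
After op 4 (swap(1, 2)): offset=4, physical=[C,E,B,D,A], logical=[A,C,E,B,D]
After op 5 (swap(4, 0)): offset=4, physical=[C,E,B,A,D], logical=[D,C,E,B,A]
After op 6 (rotate(-2)): offset=2, physical=[C,E,B,A,D], logical=[B,A,D,C,E]
After op 7 (swap(3, 0)): offset=2, physical=[B,E,C,A,D], logical=[C,A,D,B,E]
After op 8 (swap(0, 4)): offset=2, physical=[B,C,E,A,D], logical=[E,A,D,B,C]
After op 9 (replace(3, 'i')): offset=2, physical=[i,C,E,A,D], logical=[E,A,D,i,C]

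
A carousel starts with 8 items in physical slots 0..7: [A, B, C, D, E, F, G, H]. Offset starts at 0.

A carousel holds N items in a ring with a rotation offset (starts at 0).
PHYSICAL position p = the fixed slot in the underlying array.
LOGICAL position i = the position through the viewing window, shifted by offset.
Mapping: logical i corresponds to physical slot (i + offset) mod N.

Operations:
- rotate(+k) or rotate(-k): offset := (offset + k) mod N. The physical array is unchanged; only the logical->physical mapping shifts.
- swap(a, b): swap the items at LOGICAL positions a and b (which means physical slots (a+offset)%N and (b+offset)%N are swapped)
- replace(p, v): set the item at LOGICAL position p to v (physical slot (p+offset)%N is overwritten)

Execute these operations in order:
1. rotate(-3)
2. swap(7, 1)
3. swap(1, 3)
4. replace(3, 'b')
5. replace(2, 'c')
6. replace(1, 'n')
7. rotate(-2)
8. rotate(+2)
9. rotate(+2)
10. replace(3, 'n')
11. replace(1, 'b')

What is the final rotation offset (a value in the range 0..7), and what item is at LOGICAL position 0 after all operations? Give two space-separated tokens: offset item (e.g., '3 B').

After op 1 (rotate(-3)): offset=5, physical=[A,B,C,D,E,F,G,H], logical=[F,G,H,A,B,C,D,E]
After op 2 (swap(7, 1)): offset=5, physical=[A,B,C,D,G,F,E,H], logical=[F,E,H,A,B,C,D,G]
After op 3 (swap(1, 3)): offset=5, physical=[E,B,C,D,G,F,A,H], logical=[F,A,H,E,B,C,D,G]
After op 4 (replace(3, 'b')): offset=5, physical=[b,B,C,D,G,F,A,H], logical=[F,A,H,b,B,C,D,G]
After op 5 (replace(2, 'c')): offset=5, physical=[b,B,C,D,G,F,A,c], logical=[F,A,c,b,B,C,D,G]
After op 6 (replace(1, 'n')): offset=5, physical=[b,B,C,D,G,F,n,c], logical=[F,n,c,b,B,C,D,G]
After op 7 (rotate(-2)): offset=3, physical=[b,B,C,D,G,F,n,c], logical=[D,G,F,n,c,b,B,C]
After op 8 (rotate(+2)): offset=5, physical=[b,B,C,D,G,F,n,c], logical=[F,n,c,b,B,C,D,G]
After op 9 (rotate(+2)): offset=7, physical=[b,B,C,D,G,F,n,c], logical=[c,b,B,C,D,G,F,n]
After op 10 (replace(3, 'n')): offset=7, physical=[b,B,n,D,G,F,n,c], logical=[c,b,B,n,D,G,F,n]
After op 11 (replace(1, 'b')): offset=7, physical=[b,B,n,D,G,F,n,c], logical=[c,b,B,n,D,G,F,n]

Answer: 7 c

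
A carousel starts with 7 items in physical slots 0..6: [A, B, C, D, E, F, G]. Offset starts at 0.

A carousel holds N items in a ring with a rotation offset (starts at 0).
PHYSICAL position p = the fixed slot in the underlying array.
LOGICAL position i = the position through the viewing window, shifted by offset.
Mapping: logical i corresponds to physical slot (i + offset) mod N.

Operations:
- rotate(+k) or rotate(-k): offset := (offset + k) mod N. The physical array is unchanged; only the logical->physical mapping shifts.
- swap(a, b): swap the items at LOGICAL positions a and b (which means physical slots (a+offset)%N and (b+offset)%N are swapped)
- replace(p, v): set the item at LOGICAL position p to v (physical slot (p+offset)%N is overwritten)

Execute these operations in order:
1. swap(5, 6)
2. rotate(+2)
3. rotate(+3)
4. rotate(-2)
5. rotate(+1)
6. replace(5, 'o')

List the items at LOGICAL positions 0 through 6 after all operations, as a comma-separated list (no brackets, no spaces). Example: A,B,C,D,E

Answer: E,G,F,A,B,o,D

Derivation:
After op 1 (swap(5, 6)): offset=0, physical=[A,B,C,D,E,G,F], logical=[A,B,C,D,E,G,F]
After op 2 (rotate(+2)): offset=2, physical=[A,B,C,D,E,G,F], logical=[C,D,E,G,F,A,B]
After op 3 (rotate(+3)): offset=5, physical=[A,B,C,D,E,G,F], logical=[G,F,A,B,C,D,E]
After op 4 (rotate(-2)): offset=3, physical=[A,B,C,D,E,G,F], logical=[D,E,G,F,A,B,C]
After op 5 (rotate(+1)): offset=4, physical=[A,B,C,D,E,G,F], logical=[E,G,F,A,B,C,D]
After op 6 (replace(5, 'o')): offset=4, physical=[A,B,o,D,E,G,F], logical=[E,G,F,A,B,o,D]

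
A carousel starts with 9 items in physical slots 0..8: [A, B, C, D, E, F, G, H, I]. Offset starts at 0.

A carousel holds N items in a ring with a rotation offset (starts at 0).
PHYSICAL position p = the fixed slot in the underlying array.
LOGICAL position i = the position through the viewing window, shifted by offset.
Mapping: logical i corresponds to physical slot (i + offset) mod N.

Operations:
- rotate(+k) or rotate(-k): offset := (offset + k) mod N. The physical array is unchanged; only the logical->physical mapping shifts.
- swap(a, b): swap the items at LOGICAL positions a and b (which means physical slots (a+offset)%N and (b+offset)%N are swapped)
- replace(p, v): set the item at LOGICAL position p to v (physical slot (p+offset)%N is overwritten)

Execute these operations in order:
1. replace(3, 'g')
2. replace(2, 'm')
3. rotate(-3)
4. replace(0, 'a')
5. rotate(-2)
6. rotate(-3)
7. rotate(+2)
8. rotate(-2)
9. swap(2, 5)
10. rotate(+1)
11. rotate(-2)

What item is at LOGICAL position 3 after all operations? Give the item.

After op 1 (replace(3, 'g')): offset=0, physical=[A,B,C,g,E,F,G,H,I], logical=[A,B,C,g,E,F,G,H,I]
After op 2 (replace(2, 'm')): offset=0, physical=[A,B,m,g,E,F,G,H,I], logical=[A,B,m,g,E,F,G,H,I]
After op 3 (rotate(-3)): offset=6, physical=[A,B,m,g,E,F,G,H,I], logical=[G,H,I,A,B,m,g,E,F]
After op 4 (replace(0, 'a')): offset=6, physical=[A,B,m,g,E,F,a,H,I], logical=[a,H,I,A,B,m,g,E,F]
After op 5 (rotate(-2)): offset=4, physical=[A,B,m,g,E,F,a,H,I], logical=[E,F,a,H,I,A,B,m,g]
After op 6 (rotate(-3)): offset=1, physical=[A,B,m,g,E,F,a,H,I], logical=[B,m,g,E,F,a,H,I,A]
After op 7 (rotate(+2)): offset=3, physical=[A,B,m,g,E,F,a,H,I], logical=[g,E,F,a,H,I,A,B,m]
After op 8 (rotate(-2)): offset=1, physical=[A,B,m,g,E,F,a,H,I], logical=[B,m,g,E,F,a,H,I,A]
After op 9 (swap(2, 5)): offset=1, physical=[A,B,m,a,E,F,g,H,I], logical=[B,m,a,E,F,g,H,I,A]
After op 10 (rotate(+1)): offset=2, physical=[A,B,m,a,E,F,g,H,I], logical=[m,a,E,F,g,H,I,A,B]
After op 11 (rotate(-2)): offset=0, physical=[A,B,m,a,E,F,g,H,I], logical=[A,B,m,a,E,F,g,H,I]

Answer: a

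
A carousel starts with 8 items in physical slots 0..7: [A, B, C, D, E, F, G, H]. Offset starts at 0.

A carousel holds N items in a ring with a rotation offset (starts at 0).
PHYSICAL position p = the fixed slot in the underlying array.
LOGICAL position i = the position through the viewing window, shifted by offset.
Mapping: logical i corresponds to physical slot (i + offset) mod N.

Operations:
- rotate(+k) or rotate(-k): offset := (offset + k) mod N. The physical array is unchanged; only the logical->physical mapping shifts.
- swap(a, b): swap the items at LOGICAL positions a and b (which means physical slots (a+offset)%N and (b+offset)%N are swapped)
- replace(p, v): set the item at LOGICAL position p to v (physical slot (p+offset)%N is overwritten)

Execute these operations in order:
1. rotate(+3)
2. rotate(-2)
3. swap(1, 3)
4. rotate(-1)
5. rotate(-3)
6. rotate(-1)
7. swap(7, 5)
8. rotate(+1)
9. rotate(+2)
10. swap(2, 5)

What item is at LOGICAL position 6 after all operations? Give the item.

Answer: F

Derivation:
After op 1 (rotate(+3)): offset=3, physical=[A,B,C,D,E,F,G,H], logical=[D,E,F,G,H,A,B,C]
After op 2 (rotate(-2)): offset=1, physical=[A,B,C,D,E,F,G,H], logical=[B,C,D,E,F,G,H,A]
After op 3 (swap(1, 3)): offset=1, physical=[A,B,E,D,C,F,G,H], logical=[B,E,D,C,F,G,H,A]
After op 4 (rotate(-1)): offset=0, physical=[A,B,E,D,C,F,G,H], logical=[A,B,E,D,C,F,G,H]
After op 5 (rotate(-3)): offset=5, physical=[A,B,E,D,C,F,G,H], logical=[F,G,H,A,B,E,D,C]
After op 6 (rotate(-1)): offset=4, physical=[A,B,E,D,C,F,G,H], logical=[C,F,G,H,A,B,E,D]
After op 7 (swap(7, 5)): offset=4, physical=[A,D,E,B,C,F,G,H], logical=[C,F,G,H,A,D,E,B]
After op 8 (rotate(+1)): offset=5, physical=[A,D,E,B,C,F,G,H], logical=[F,G,H,A,D,E,B,C]
After op 9 (rotate(+2)): offset=7, physical=[A,D,E,B,C,F,G,H], logical=[H,A,D,E,B,C,F,G]
After op 10 (swap(2, 5)): offset=7, physical=[A,C,E,B,D,F,G,H], logical=[H,A,C,E,B,D,F,G]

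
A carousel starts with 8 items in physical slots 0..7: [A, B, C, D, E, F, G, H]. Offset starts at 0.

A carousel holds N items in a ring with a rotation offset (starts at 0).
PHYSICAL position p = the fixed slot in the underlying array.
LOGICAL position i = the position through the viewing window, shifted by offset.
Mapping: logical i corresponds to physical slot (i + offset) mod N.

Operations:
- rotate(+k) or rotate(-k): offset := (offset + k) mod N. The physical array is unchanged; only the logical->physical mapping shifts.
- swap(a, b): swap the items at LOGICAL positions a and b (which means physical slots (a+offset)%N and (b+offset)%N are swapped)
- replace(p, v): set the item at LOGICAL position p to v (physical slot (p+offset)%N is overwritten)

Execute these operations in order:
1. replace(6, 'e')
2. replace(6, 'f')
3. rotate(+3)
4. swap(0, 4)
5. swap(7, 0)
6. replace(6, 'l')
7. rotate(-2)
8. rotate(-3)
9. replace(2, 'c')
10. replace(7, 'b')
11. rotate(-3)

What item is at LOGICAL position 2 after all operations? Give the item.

Answer: b

Derivation:
After op 1 (replace(6, 'e')): offset=0, physical=[A,B,C,D,E,F,e,H], logical=[A,B,C,D,E,F,e,H]
After op 2 (replace(6, 'f')): offset=0, physical=[A,B,C,D,E,F,f,H], logical=[A,B,C,D,E,F,f,H]
After op 3 (rotate(+3)): offset=3, physical=[A,B,C,D,E,F,f,H], logical=[D,E,F,f,H,A,B,C]
After op 4 (swap(0, 4)): offset=3, physical=[A,B,C,H,E,F,f,D], logical=[H,E,F,f,D,A,B,C]
After op 5 (swap(7, 0)): offset=3, physical=[A,B,H,C,E,F,f,D], logical=[C,E,F,f,D,A,B,H]
After op 6 (replace(6, 'l')): offset=3, physical=[A,l,H,C,E,F,f,D], logical=[C,E,F,f,D,A,l,H]
After op 7 (rotate(-2)): offset=1, physical=[A,l,H,C,E,F,f,D], logical=[l,H,C,E,F,f,D,A]
After op 8 (rotate(-3)): offset=6, physical=[A,l,H,C,E,F,f,D], logical=[f,D,A,l,H,C,E,F]
After op 9 (replace(2, 'c')): offset=6, physical=[c,l,H,C,E,F,f,D], logical=[f,D,c,l,H,C,E,F]
After op 10 (replace(7, 'b')): offset=6, physical=[c,l,H,C,E,b,f,D], logical=[f,D,c,l,H,C,E,b]
After op 11 (rotate(-3)): offset=3, physical=[c,l,H,C,E,b,f,D], logical=[C,E,b,f,D,c,l,H]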